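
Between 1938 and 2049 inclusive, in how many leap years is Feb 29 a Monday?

Leap years in 1938–2049: 28 of them.
Feb 29 weekday advances by 5 (mod 7) from one leap year to the next four years later (or differs when a century non-leap intervenes).
Leap-day weekdays: 1940:Thu 1944:Tue 1948:Sun 1952:Fri 1956:Wed 1960:Mon✓ 1964:Sat 1968:Thu 1972:Tue 1976:Sun 1980:Fri 1984:Wed 1988:Mon✓ 1992:Sat 1996:Thu 2000:Tue 2004:Sun 2008:Fri 2012:Wed 2016:Mon✓ 2020:Sat 2024:Thu 2028:Tue 2032:Sun 2036:Fri 2040:Wed 2044:Mon✓ 2048:Sat
Monday: 1960, 1988, 2016, 2044 → 4.

4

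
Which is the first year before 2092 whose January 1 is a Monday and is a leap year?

Jan 1 advances by 2 weekdays after a leap year and by 1 after a common year.
2092: Jan 1 is Tuesday (leap).
2091: Monday
2090: Sunday
2089: Saturday
2088: Thursday (leap)
2087: Wednesday
2086: Tuesday
2085: Monday
2084: Saturday (leap)
2083: Friday
2082: Thursday
2081: Wednesday
2080: Monday (leap)
2080 begins on a Monday and is a leap year.

2080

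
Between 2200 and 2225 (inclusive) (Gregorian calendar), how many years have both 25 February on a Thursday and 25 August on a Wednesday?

Check each year's weekday for 25 February and 25 August:
  2200: Tue/Mon  2201: Wed/Tue  2202: Thu/Wed ✓  2203: Fri/Thu  2204: Sat/Sat  2205: Mon/Sun  2206: Tue/Mon  2207: Wed/Tue  2208: Thu/Thu  2209: Sat/Fri  2210: Sun/Sat  2211: Mon/Sun  2212: Tue/Tue  2213: Thu/Wed ✓  2214: Fri/Thu  2215: Sat/Fri  2216: Sun/Sun  2217: Tue/Mon  2218: Wed/Tue  2219: Thu/Wed ✓  2220: Fri/Fri  2221: Sun/Sat  2222: Mon/Sun  2223: Tue/Mon  2224: Wed/Wed  2225: Fri/Thu
Both conditions hold in: 2202, 2213, 2219 — 3.

3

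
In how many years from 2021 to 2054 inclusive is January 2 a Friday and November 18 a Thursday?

Check each year's weekday for January 2 and November 18:
  2021: Sat/Thu  2022: Sun/Fri  2023: Mon/Sat  2024: Tue/Mon  2025: Thu/Tue  2026: Fri/Wed  2027: Sat/Thu  2028: Sun/Sat  2029: Tue/Sun  2030: Wed/Mon  2031: Thu/Tue  2032: Fri/Thu ✓  2033: Sun/Fri  2034: Mon/Sat  …(6 more)…  2041: Wed/Mon  2042: Thu/Tue  2043: Fri/Wed  2044: Sat/Fri  2045: Mon/Sat  2046: Tue/Sun  2047: Wed/Mon  2048: Thu/Wed  2049: Sat/Thu  2050: Sun/Fri  2051: Mon/Sat  2052: Tue/Mon  2053: Thu/Tue  2054: Fri/Wed
Both conditions hold in: 2032 — 1.

1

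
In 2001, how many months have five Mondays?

A month of length L has five Mondays iff its first Monday is on day ≤ L−28 (so day 1–3 in a 31-day month, 1–2 in a 30-day month, day 1 in a leap February).
Checking each month of 2001: Jan starts Mon (31d) ✓; Feb starts Thu (28d); Mar starts Thu (31d); Apr starts Sun (30d) ✓; May starts Tue (31d); Jun starts Fri (30d); Jul starts Sun (31d) ✓; Aug starts Wed (31d); Sep starts Sat (30d); Oct starts Mon (31d) ✓; Nov starts Thu (30d); Dec starts Sat (31d) ✓.
Five-Monday months: January, April, July, October, December → 5.

5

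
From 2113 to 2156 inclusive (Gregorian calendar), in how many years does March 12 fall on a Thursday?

6

Track March 12's weekday year by year (advancing +1, or +2 across a Feb 29):
  2113: Sun  2114: Mon (+1)  2115: Tue (+1)  2116: Thu (+2) ✓  2117: Fri (+1)
  2118: Sat (+1)  2119: Sun (+1)  2120: Tue (+2)  2121: Wed (+1)  2122: Thu (+1) ✓
  2123: Fri (+1)  2124: Sun (+2)  2125: Mon (+1)  2126: Tue (+1)  … (16 more years) …
  2143: Tue (+1)  2144: Thu (+2) ✓  2145: Fri (+1)  2146: Sat (+1)  2147: Sun (+1)
  2148: Tue (+2)  2149: Wed (+1)  2150: Thu (+1) ✓  2151: Fri (+1)  2152: Sun (+2)
  2153: Mon (+1)  2154: Tue (+1)  2155: Wed (+1)  2156: Fri (+2)
Thursday years: 2116, 2122, 2133, 2139, 2144, 2150 — 6 in total.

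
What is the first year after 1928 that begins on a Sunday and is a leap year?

Jan 1 advances by 2 weekdays after a leap year and by 1 after a common year.
1928: Jan 1 is Sunday (leap).
1929: Tuesday
1930: Wednesday
1931: Thursday
1932: Friday (leap)
1933: Sunday
1934: Monday
1935: Tuesday
1936: Wednesday (leap)
1937: Friday
1938: Saturday
1939: Sunday
1940: Monday (leap)
1941: Wednesday
1942: Thursday
1943: Friday
1944: Saturday (leap)
1945: Monday
1946: Tuesday
1947: Wednesday
1948: Thursday (leap)
1949: Saturday
1950: Sunday
1951: Monday
1952: Tuesday (leap)
1953: Thursday
1954: Friday
1955: Saturday
1956: Sunday (leap)
1956 begins on a Sunday and is a leap year.

1956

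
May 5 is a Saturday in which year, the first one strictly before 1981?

From one year to the next, a fixed date's weekday advances by 1, or by 2 when a Feb 29 lies between the two dates.
1981: May 5 is Tuesday.
1980: Monday (−1)
1979: Saturday (−2)
May 5 falls on a Saturday in 1979.

1979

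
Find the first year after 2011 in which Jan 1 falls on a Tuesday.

Jan 1 advances by 2 weekdays after a leap year and by 1 after a common year.
2011: Jan 1 is Saturday.
2012: Sunday (leap)
2013: Tuesday
2013 begins on a Tuesday

2013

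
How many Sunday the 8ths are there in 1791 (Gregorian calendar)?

Check the 8th of each month of 1791: Jan 8: Sat, Feb 8: Tue, Mar 8: Tue, Apr 8: Fri, May 8: Sun, Jun 8: Wed, Jul 8: Fri, Aug 8: Mon, Sep 8: Thu, Oct 8: Sat, Nov 8: Tue, Dec 8: Thu.
Sunday occurs in May — 1 month.

1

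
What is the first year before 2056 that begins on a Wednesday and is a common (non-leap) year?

2053

Jan 1 advances by 2 weekdays after a leap year and by 1 after a common year.
2056: Jan 1 is Saturday (leap).
2055: Friday
2054: Thursday
2053: Wednesday
2053 begins on a Wednesday and is a common year.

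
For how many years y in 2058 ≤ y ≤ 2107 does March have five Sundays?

21

March has 31 days; it has five Sundays when Sunday falls among the first (month-length − 28) days — i.e. when March 1 is one of Sunday/Saturday/Friday.
March 1 by year: 2058:Fri✓ 2059:Sat✓ 2060:Mon 2061:Tue 2062:Wed 2063:Thu 2064:Sat✓ 2065:Sun✓ 2066:Mon 2067:Tue 2068:Thu 2069:Fri✓ 2070:Sat✓ 2071:Sun✓ 2072:Tue …(20 more)… 2093:Sun✓ 2094:Mon 2095:Tue 2096:Thu 2097:Fri✓ 2098:Sat✓ 2099:Sun✓ 2100:Mon 2101:Tue 2102:Wed 2103:Thu 2104:Sat✓ 2105:Sun✓ 2106:Mon 2107:Tue
Years with five Sundays: 2058, 2059, 2064, 2065, 2069, 2070, 2071, 2075, 2076, 2080, 2081, 2082, 2086, 2087, 2092, 2093, 2097, 2098, 2099, 2104, 2105 → 21.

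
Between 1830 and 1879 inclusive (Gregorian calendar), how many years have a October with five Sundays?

October has 31 days; it has five Sundays when Sunday falls among the first (month-length − 28) days — i.e. when October 1 is one of Sunday/Saturday/Friday.
October 1 by year: 1830:Fri✓ 1831:Sat✓ 1832:Mon 1833:Tue 1834:Wed 1835:Thu 1836:Sat✓ 1837:Sun✓ 1838:Mon 1839:Tue 1840:Thu 1841:Fri✓ 1842:Sat✓ 1843:Sun✓ 1844:Tue …(20 more)… 1865:Sun✓ 1866:Mon 1867:Tue 1868:Thu 1869:Fri✓ 1870:Sat✓ 1871:Sun✓ 1872:Tue 1873:Wed 1874:Thu 1875:Fri✓ 1876:Sun✓ 1877:Mon 1878:Tue 1879:Wed
Years with five Sundays: 1830, 1831, 1836, 1837, 1841, 1842, 1843, 1847, 1848, 1852, 1853, 1854, 1858, 1859, 1864, 1865, 1869, 1870, 1871, 1875, 1876 → 21.

21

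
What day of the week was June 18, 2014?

Wednesday

January 1, 2014 is a Wednesday.
June 18 is day 169 of the year, i.e. 168 days after Jan 1.
168 mod 7 = 0, so advance 0 weekdays from Wednesday: Wednesday.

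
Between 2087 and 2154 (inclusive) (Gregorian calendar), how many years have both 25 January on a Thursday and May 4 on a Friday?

7

Check each year's weekday for 25 January and May 4:
  2087: Sat/Sun  2088: Sun/Tue  2089: Tue/Wed  2090: Wed/Thu  2091: Thu/Fri ✓  2092: Fri/Sun  2093: Sun/Mon  2094: Mon/Tue  2095: Tue/Wed  2096: Wed/Fri  2097: Fri/Sat  2098: Sat/Sun  2099: Sun/Mon  2100: Mon/Tue  …(40 more)…  2141: Wed/Thu  2142: Thu/Fri ✓  2143: Fri/Sat  2144: Sat/Mon  2145: Mon/Tue  2146: Tue/Wed  2147: Wed/Thu  2148: Thu/Sat  2149: Sat/Sun  2150: Sun/Mon  2151: Mon/Tue  2152: Tue/Thu  2153: Thu/Fri ✓  2154: Fri/Sat
Both conditions hold in: 2091, 2103, 2114, 2125, 2131, 2142, 2153 — 7.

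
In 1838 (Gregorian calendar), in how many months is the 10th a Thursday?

Check the 10th of each month of 1838: Jan 10: Wed, Feb 10: Sat, Mar 10: Sat, Apr 10: Tue, May 10: Thu, Jun 10: Sun, Jul 10: Tue, Aug 10: Fri, Sep 10: Mon, Oct 10: Wed, Nov 10: Sat, Dec 10: Mon.
Thursday occurs in May — 1 month.

1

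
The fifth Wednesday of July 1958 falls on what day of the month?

July 1, 1958 is a Tuesday, so the first Wednesday is the 2nd.
The fifth Wednesday is 2 + 28 = 30.

30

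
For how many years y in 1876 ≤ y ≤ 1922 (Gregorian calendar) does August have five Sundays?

August has 31 days; it has five Sundays when Sunday falls among the first (month-length − 28) days — i.e. when August 1 is one of Sunday/Saturday/Friday.
August 1 by year: 1876:Tue 1877:Wed 1878:Thu 1879:Fri✓ 1880:Sun✓ 1881:Mon 1882:Tue 1883:Wed 1884:Fri✓ 1885:Sat✓ 1886:Sun✓ 1887:Mon 1888:Wed 1889:Thu 1890:Fri✓ …(17 more)… 1908:Sat✓ 1909:Sun✓ 1910:Mon 1911:Tue 1912:Thu 1913:Fri✓ 1914:Sat✓ 1915:Sun✓ 1916:Tue 1917:Wed 1918:Thu 1919:Fri✓ 1920:Sun✓ 1921:Mon 1922:Tue
Years with five Sundays: 1879, 1880, 1884, 1885, 1886, 1890, 1891, 1896, 1897, 1902, 1903, 1908, 1909, 1913, 1914, 1915, 1919, 1920 → 18.

18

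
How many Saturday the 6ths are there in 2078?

1

Check the 6th of each month of 2078: Jan 6: Thu, Feb 6: Sun, Mar 6: Sun, Apr 6: Wed, May 6: Fri, Jun 6: Mon, Jul 6: Wed, Aug 6: Sat, Sep 6: Tue, Oct 6: Thu, Nov 6: Sun, Dec 6: Tue.
Saturday occurs in August — 1 month.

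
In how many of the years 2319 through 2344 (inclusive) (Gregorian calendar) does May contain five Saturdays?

May has 31 days; it has five Saturdays when Saturday falls among the first (month-length − 28) days — i.e. when May 1 is one of Saturday/Friday/Thursday.
May 1 by year: 2319:Thu✓ 2320:Sat✓ 2321:Sun 2322:Mon 2323:Tue 2324:Thu✓ 2325:Fri✓ 2326:Sat✓ 2327:Sun 2328:Tue 2329:Wed 2330:Thu✓ 2331:Fri✓ 2332:Sun 2333:Mon 2334:Tue 2335:Wed 2336:Fri✓ 2337:Sat✓ 2338:Sun 2339:Mon 2340:Wed 2341:Thu✓ 2342:Fri✓ 2343:Sat✓ 2344:Mon
Years with five Saturdays: 2319, 2320, 2324, 2325, 2326, 2330, 2331, 2336, 2337, 2341, 2342, 2343 → 12.

12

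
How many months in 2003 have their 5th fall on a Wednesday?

Check the 5th of each month of 2003: Jan 5: Sun, Feb 5: Wed, Mar 5: Wed, Apr 5: Sat, May 5: Mon, Jun 5: Thu, Jul 5: Sat, Aug 5: Tue, Sep 5: Fri, Oct 5: Sun, Nov 5: Wed, Dec 5: Fri.
Wednesday occurs in February, March, November — 3 months.

3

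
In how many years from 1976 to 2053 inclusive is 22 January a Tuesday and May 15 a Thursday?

Check each year's weekday for 22 January and May 15:
  1976: Thu/Sat  1977: Sat/Sun  1978: Sun/Mon  1979: Mon/Tue  1980: Tue/Thu ✓  1981: Thu/Fri  1982: Fri/Sat  1983: Sat/Sun  1984: Sun/Tue  1985: Tue/Wed  1986: Wed/Thu  1987: Thu/Fri  1988: Fri/Sun  1989: Sun/Mon  …(50 more)…  2040: Sun/Tue  2041: Tue/Wed  2042: Wed/Thu  2043: Thu/Fri  2044: Fri/Sun  2045: Sun/Mon  2046: Mon/Tue  2047: Tue/Wed  2048: Wed/Fri  2049: Fri/Sat  2050: Sat/Sun  2051: Sun/Mon  2052: Mon/Wed  2053: Wed/Thu
Both conditions hold in: 1980, 2008, 2036 — 3.

3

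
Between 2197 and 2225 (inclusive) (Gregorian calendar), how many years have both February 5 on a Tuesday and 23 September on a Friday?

0

Check each year's weekday for February 5 and 23 September:
  2197: Sun/Sat  2198: Mon/Sun  2199: Tue/Mon  2200: Wed/Tue  2201: Thu/Wed  2202: Fri/Thu  2203: Sat/Fri  2204: Sun/Sun  2205: Tue/Mon  2206: Wed/Tue  2207: Thu/Wed  2208: Fri/Fri  2209: Sun/Sat  2210: Mon/Sun  2211: Tue/Mon  2212: Wed/Wed  2213: Fri/Thu  2214: Sat/Fri  2215: Sun/Sat  2216: Mon/Mon  2217: Wed/Tue  2218: Thu/Wed  2219: Fri/Thu  2220: Sat/Sat  2221: Mon/Sun  2222: Tue/Mon  2223: Wed/Tue  2224: Thu/Thu  2225: Sat/Fri
Both conditions hold in: no year — 0.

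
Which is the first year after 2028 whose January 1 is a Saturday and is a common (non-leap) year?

Jan 1 advances by 2 weekdays after a leap year and by 1 after a common year.
2028: Jan 1 is Saturday (leap).
2029: Monday
2030: Tuesday
2031: Wednesday
2032: Thursday (leap)
2033: Saturday
2033 begins on a Saturday and is a common year.

2033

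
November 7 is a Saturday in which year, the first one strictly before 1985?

From one year to the next, a fixed date's weekday advances by 1, or by 2 when a Feb 29 lies between the two dates.
1985: November 7 is Thursday.
1984: Wednesday (−1)
1983: Monday (−2)
1982: Sunday (−1)
1981: Saturday (−1)
November 7 falls on a Saturday in 1981.

1981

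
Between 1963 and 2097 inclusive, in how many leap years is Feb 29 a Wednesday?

5

Leap years in 1963–2097: 34 of them.
Feb 29 weekday advances by 5 (mod 7) from one leap year to the next four years later (or differs when a century non-leap intervenes).
Leap-day weekdays: 1964:Sat 1968:Thu 1972:Tue 1976:Sun 1980:Fri 1984:Wed✓ 1988:Mon 1992:Sat 1996:Thu 2000:Tue 2004:Sun 2008:Fri 2012:Wed✓ …(8 more)… 2048:Sat 2052:Thu 2056:Tue 2060:Sun 2064:Fri 2068:Wed✓ 2072:Mon 2076:Sat 2080:Thu 2084:Tue 2088:Sun 2092:Fri 2096:Wed✓
Wednesday: 1984, 2012, 2040, 2068, 2096 → 5.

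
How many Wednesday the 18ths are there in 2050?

1

Check the 18th of each month of 2050: Jan 18: Tue, Feb 18: Fri, Mar 18: Fri, Apr 18: Mon, May 18: Wed, Jun 18: Sat, Jul 18: Mon, Aug 18: Thu, Sep 18: Sun, Oct 18: Tue, Nov 18: Fri, Dec 18: Sun.
Wednesday occurs in May — 1 month.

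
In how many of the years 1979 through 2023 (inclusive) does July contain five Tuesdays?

19

July has 31 days; it has five Tuesdays when Tuesday falls among the first (month-length − 28) days — i.e. when July 1 is one of Tuesday/Monday/Sunday.
July 1 by year: 1979:Sun✓ 1980:Tue✓ 1981:Wed 1982:Thu 1983:Fri 1984:Sun✓ 1985:Mon✓ 1986:Tue✓ 1987:Wed 1988:Fri 1989:Sat 1990:Sun✓ 1991:Mon✓ 1992:Wed 1993:Thu …(15 more)… 2009:Wed 2010:Thu 2011:Fri 2012:Sun✓ 2013:Mon✓ 2014:Tue✓ 2015:Wed 2016:Fri 2017:Sat 2018:Sun✓ 2019:Mon✓ 2020:Wed 2021:Thu 2022:Fri 2023:Sat
Years with five Tuesdays: 1979, 1980, 1984, 1985, 1986, 1990, 1991, 1996, 1997, 2001, 2002, 2003, 2007, 2008, 2012, 2013, 2014, 2018, 2019 → 19.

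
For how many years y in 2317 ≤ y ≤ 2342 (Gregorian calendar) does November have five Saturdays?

November has 30 days; it has five Saturdays when Saturday falls among the first (month-length − 28) days — i.e. when November 1 is one of Saturday/Friday.
November 1 by year: 2317:Thu 2318:Fri✓ 2319:Sat✓ 2320:Mon 2321:Tue 2322:Wed 2323:Thu 2324:Sat✓ 2325:Sun 2326:Mon 2327:Tue 2328:Thu 2329:Fri✓ 2330:Sat✓ 2331:Sun 2332:Tue 2333:Wed 2334:Thu 2335:Fri✓ 2336:Sun 2337:Mon 2338:Tue 2339:Wed 2340:Fri✓ 2341:Sat✓ 2342:Sun
Years with five Saturdays: 2318, 2319, 2324, 2329, 2330, 2335, 2340, 2341 → 8.

8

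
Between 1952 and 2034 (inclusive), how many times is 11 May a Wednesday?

Track 11 May's weekday year by year (advancing +1, or +2 across a Feb 29):
  1952: Sun  1953: Mon (+1)  1954: Tue (+1)  1955: Wed (+1) ✓  1956: Fri (+2)
  1957: Sat (+1)  1958: Sun (+1)  1959: Mon (+1)  1960: Wed (+2) ✓  1961: Thu (+1)
  1962: Fri (+1)  1963: Sat (+1)  1964: Mon (+2)  1965: Tue (+1)  … (55 more years) …
  2021: Tue (+1)  2022: Wed (+1) ✓  2023: Thu (+1)  2024: Sat (+2)  2025: Sun (+1)
  2026: Mon (+1)  2027: Tue (+1)  2028: Thu (+2)  2029: Fri (+1)  2030: Sat (+1)
  2031: Sun (+1)  2032: Tue (+2)  2033: Wed (+1) ✓  2034: Thu (+1)
Wednesday years: 1955, 1960, 1966, 1977, 1983, 1988, 1994, 2005, 2011, 2016, 2022, 2033 — 12 in total.

12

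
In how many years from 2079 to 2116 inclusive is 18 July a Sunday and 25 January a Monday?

Check each year's weekday for 18 July and 25 January:
  2079: Tue/Wed  2080: Thu/Thu  2081: Fri/Sat  2082: Sat/Sun  2083: Sun/Mon ✓  2084: Tue/Tue  2085: Wed/Thu  2086: Thu/Fri  2087: Fri/Sat  2088: Sun/Sun  2089: Mon/Tue  2090: Tue/Wed  2091: Wed/Thu  2092: Fri/Fri  …(10 more)…  2103: Wed/Thu  2104: Fri/Fri  2105: Sat/Sun  2106: Sun/Mon ✓  2107: Mon/Tue  2108: Wed/Wed  2109: Thu/Fri  2110: Fri/Sat  2111: Sat/Sun  2112: Mon/Mon  2113: Tue/Wed  2114: Wed/Thu  2115: Thu/Fri  2116: Sat/Sat
Both conditions hold in: 2083, 2094, 2100, 2106 — 4.

4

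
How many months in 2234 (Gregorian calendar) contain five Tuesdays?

4

A month of length L has five Tuesdays iff its first Tuesday is on day ≤ L−28 (so day 1–3 in a 31-day month, 1–2 in a 30-day month, day 1 in a leap February).
Checking each month of 2234: Jan starts Wed (31d); Feb starts Sat (28d); Mar starts Sat (31d); Apr starts Tue (30d) ✓; May starts Thu (31d); Jun starts Sun (30d); Jul starts Tue (31d) ✓; Aug starts Fri (31d); Sep starts Mon (30d) ✓; Oct starts Wed (31d); Nov starts Sat (30d); Dec starts Mon (31d) ✓.
Five-Tuesday months: April, July, September, December → 4.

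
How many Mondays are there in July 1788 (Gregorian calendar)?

July 1788 has 31 days and begins on Tuesday.
The first Monday is July 7.
Mondays fall on 7, 14, 21, 28 — that's 4.

4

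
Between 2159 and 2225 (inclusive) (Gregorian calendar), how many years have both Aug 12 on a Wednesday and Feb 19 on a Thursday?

8

Check each year's weekday for Aug 12 and Feb 19:
  2159: Sun/Mon  2160: Tue/Tue  2161: Wed/Thu ✓  2162: Thu/Fri  2163: Fri/Sat  2164: Sun/Sun  2165: Mon/Tue  2166: Tue/Wed  2167: Wed/Thu ✓  2168: Fri/Fri  2169: Sat/Sun  2170: Sun/Mon  2171: Mon/Tue  2172: Wed/Wed  …(39 more)…  2212: Wed/Wed  2213: Thu/Fri  2214: Fri/Sat  2215: Sat/Sun  2216: Mon/Mon  2217: Tue/Wed  2218: Wed/Thu ✓  2219: Thu/Fri  2220: Sat/Sat  2221: Sun/Mon  2222: Mon/Tue  2223: Tue/Wed  2224: Thu/Thu  2225: Fri/Sat
Both conditions hold in: 2161, 2167, 2178, 2189, 2195, 2201, 2207, 2218 — 8.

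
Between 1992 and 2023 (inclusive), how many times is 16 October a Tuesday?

4

Track 16 October's weekday year by year (advancing +1, or +2 across a Feb 29):
  1992: Fri  1993: Sat (+1)  1994: Sun (+1)  1995: Mon (+1)  1996: Wed (+2)
  1997: Thu (+1)  1998: Fri (+1)  1999: Sat (+1)  2000: Mon (+2)  2001: Tue (+1) ✓
  2002: Wed (+1)  2003: Thu (+1)  2004: Sat (+2)  2005: Sun (+1)  … (4 more years) …
  2010: Sat (+1)  2011: Sun (+1)  2012: Tue (+2) ✓  2013: Wed (+1)  2014: Thu (+1)
  2015: Fri (+1)  2016: Sun (+2)  2017: Mon (+1)  2018: Tue (+1) ✓  2019: Wed (+1)
  2020: Fri (+2)  2021: Sat (+1)  2022: Sun (+1)  2023: Mon (+1)
Tuesday years: 2001, 2007, 2012, 2018 — 4 in total.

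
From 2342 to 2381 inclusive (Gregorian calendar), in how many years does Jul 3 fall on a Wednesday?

Track Jul 3's weekday year by year (advancing +1, or +2 across a Feb 29):
  2342: Fri  2343: Sat (+1)  2344: Mon (+2)  2345: Tue (+1)  2346: Wed (+1) ✓
  2347: Thu (+1)  2348: Sat (+2)  2349: Sun (+1)  2350: Mon (+1)  2351: Tue (+1)
  2352: Thu (+2)  2353: Fri (+1)  2354: Sat (+1)  2355: Sun (+1)  … (12 more years) …
  2368: Wed (+2) ✓  2369: Thu (+1)  2370: Fri (+1)  2371: Sat (+1)  2372: Mon (+2)
  2373: Tue (+1)  2374: Wed (+1) ✓  2375: Thu (+1)  2376: Sat (+2)  2377: Sun (+1)
  2378: Mon (+1)  2379: Tue (+1)  2380: Thu (+2)  2381: Fri (+1)
Wednesday years: 2346, 2357, 2363, 2368, 2374 — 5 in total.

5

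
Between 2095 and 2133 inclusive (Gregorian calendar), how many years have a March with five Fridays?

16

March has 31 days; it has five Fridays when Friday falls among the first (month-length − 28) days — i.e. when March 1 is one of Friday/Thursday/Wednesday.
March 1 by year: 2095:Tue 2096:Thu✓ 2097:Fri✓ 2098:Sat 2099:Sun 2100:Mon 2101:Tue 2102:Wed✓ 2103:Thu✓ 2104:Sat 2105:Sun 2106:Mon 2107:Tue 2108:Thu✓ 2109:Fri✓ …(9 more)… 2119:Wed✓ 2120:Fri✓ 2121:Sat 2122:Sun 2123:Mon 2124:Wed✓ 2125:Thu✓ 2126:Fri✓ 2127:Sat 2128:Mon 2129:Tue 2130:Wed✓ 2131:Thu✓ 2132:Sat 2133:Sun
Years with five Fridays: 2096, 2097, 2102, 2103, 2108, 2109, 2113, 2114, 2115, 2119, 2120, 2124, 2125, 2126, 2130, 2131 → 16.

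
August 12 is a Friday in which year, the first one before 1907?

1904

From one year to the next, a fixed date's weekday advances by 1, or by 2 when a Feb 29 lies between the two dates.
1907: August 12 is Monday.
1906: Sunday (−1)
1905: Saturday (−1)
1904: Friday (−1)
August 12 falls on a Friday in 1904.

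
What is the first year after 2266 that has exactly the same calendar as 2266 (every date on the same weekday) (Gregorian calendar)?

Two years share a calendar iff Jan 1 falls on the same weekday and both are leap or both are common. 2266: Jan 1 is Monday, common year.
2267: Jan 1 Tuesday, common
2268: Jan 1 Wednesday, leap
2269: Jan 1 Friday, common
2270: Jan 1 Saturday, common
2271: Jan 1 Sunday, common
2272: Jan 1 Monday, leap
2273: Jan 1 Wednesday, common
2274: Jan 1 Thursday, common
2275: Jan 1 Friday, common
2276: Jan 1 Saturday, leap
2277: Jan 1 Monday, common
2277 matches on both conditions.

2277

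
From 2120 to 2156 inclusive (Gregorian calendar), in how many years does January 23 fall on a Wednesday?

5

Track January 23's weekday year by year (advancing +1, or +2 across a Feb 29):
  2120: Tue  2121: Thu (+2)  2122: Fri (+1)  2123: Sat (+1)  2124: Sun (+1)
  2125: Tue (+2)  2126: Wed (+1) ✓  2127: Thu (+1)  2128: Fri (+1)  2129: Sun (+2)
  2130: Mon (+1)  2131: Tue (+1)  2132: Wed (+1) ✓  2133: Fri (+2)  … (9 more years) …
  2143: Wed (+1) ✓  2144: Thu (+1)  2145: Sat (+2)  2146: Sun (+1)  2147: Mon (+1)
  2148: Tue (+1)  2149: Thu (+2)  2150: Fri (+1)  2151: Sat (+1)  2152: Sun (+1)
  2153: Tue (+2)  2154: Wed (+1) ✓  2155: Thu (+1)  2156: Fri (+1)
Wednesday years: 2126, 2132, 2137, 2143, 2154 — 5 in total.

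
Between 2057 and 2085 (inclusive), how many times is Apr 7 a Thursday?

Track Apr 7's weekday year by year (advancing +1, or +2 across a Feb 29):
  2057: Sat  2058: Sun (+1)  2059: Mon (+1)  2060: Wed (+2)  2061: Thu (+1) ✓
  2062: Fri (+1)  2063: Sat (+1)  2064: Mon (+2)  2065: Tue (+1)  2066: Wed (+1)
  2067: Thu (+1) ✓  2068: Sat (+2)  2069: Sun (+1)  2070: Mon (+1)  2071: Tue (+1)
  2072: Thu (+2) ✓  2073: Fri (+1)  2074: Sat (+1)  2075: Sun (+1)  2076: Tue (+2)
  2077: Wed (+1)  2078: Thu (+1) ✓  2079: Fri (+1)  2080: Sun (+2)  2081: Mon (+1)
  2082: Tue (+1)  2083: Wed (+1)  2084: Fri (+2)  2085: Sat (+1)
Thursday years: 2061, 2067, 2072, 2078 — 4 in total.

4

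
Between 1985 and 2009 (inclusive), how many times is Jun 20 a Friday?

4

Track Jun 20's weekday year by year (advancing +1, or +2 across a Feb 29):
  1985: Thu  1986: Fri (+1) ✓  1987: Sat (+1)  1988: Mon (+2)  1989: Tue (+1)
  1990: Wed (+1)  1991: Thu (+1)  1992: Sat (+2)  1993: Sun (+1)  1994: Mon (+1)
  1995: Tue (+1)  1996: Thu (+2)  1997: Fri (+1) ✓  1998: Sat (+1)  1999: Sun (+1)
  2000: Tue (+2)  2001: Wed (+1)  2002: Thu (+1)  2003: Fri (+1) ✓  2004: Sun (+2)
  2005: Mon (+1)  2006: Tue (+1)  2007: Wed (+1)  2008: Fri (+2) ✓  2009: Sat (+1)
Friday years: 1986, 1997, 2003, 2008 — 4 in total.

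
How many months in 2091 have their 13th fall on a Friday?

2

Check the 13th of each month of 2091: Jan 13: Sat, Feb 13: Tue, Mar 13: Tue, Apr 13: Fri, May 13: Sun, Jun 13: Wed, Jul 13: Fri, Aug 13: Mon, Sep 13: Thu, Oct 13: Sat, Nov 13: Tue, Dec 13: Thu.
Friday occurs in April, July — 2 months.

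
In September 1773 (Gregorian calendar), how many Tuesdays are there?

4

September 1773 has 30 days and begins on Wednesday.
The first Tuesday is September 7.
Tuesdays fall on 7, 14, 21, 28 — that's 4.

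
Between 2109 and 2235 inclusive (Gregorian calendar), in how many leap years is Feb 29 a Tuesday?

Leap years in 2109–2235: 30 of them.
Feb 29 weekday advances by 5 (mod 7) from one leap year to the next four years later (or differs when a century non-leap intervenes).
Leap-day weekdays: 2112:Mon 2116:Sat 2120:Thu 2124:Tue✓ 2128:Sun 2132:Fri 2136:Wed 2140:Mon 2144:Sat 2148:Thu 2152:Tue✓ 2156:Sun 2160:Fri …(4 more)… 2180:Tue✓ 2184:Sun 2188:Fri 2192:Wed 2196:Mon 2204:Wed 2208:Mon 2212:Sat 2216:Thu 2220:Tue✓ 2224:Sun 2228:Fri 2232:Wed
Tuesday: 2124, 2152, 2180, 2220 → 4.

4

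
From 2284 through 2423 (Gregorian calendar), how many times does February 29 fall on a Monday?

Leap years in 2284–2423: 34 of them.
Feb 29 weekday advances by 5 (mod 7) from one leap year to the next four years later (or differs when a century non-leap intervenes).
Leap-day weekdays: 2284:Fri 2288:Wed 2292:Mon✓ 2296:Sat 2304:Mon✓ 2308:Sat 2312:Thu 2316:Tue 2320:Sun 2324:Fri 2328:Wed 2332:Mon✓ 2336:Sat …(8 more)… 2372:Tue 2376:Sun 2380:Fri 2384:Wed 2388:Mon✓ 2392:Sat 2396:Thu 2400:Tue 2404:Sun 2408:Fri 2412:Wed 2416:Mon✓ 2420:Sat
Monday: 2292, 2304, 2332, 2360, 2388, 2416 → 6.

6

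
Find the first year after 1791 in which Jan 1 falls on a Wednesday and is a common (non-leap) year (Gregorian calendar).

1794

Jan 1 advances by 2 weekdays after a leap year and by 1 after a common year.
1791: Jan 1 is Saturday.
1792: Sunday (leap)
1793: Tuesday
1794: Wednesday
1794 begins on a Wednesday and is a common year.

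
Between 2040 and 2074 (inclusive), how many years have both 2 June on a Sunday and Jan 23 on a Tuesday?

Check each year's weekday for 2 June and Jan 23:
  2040: Sat/Mon  2041: Sun/Wed  2042: Mon/Thu  2043: Tue/Fri  2044: Thu/Sat  2045: Fri/Mon  2046: Sat/Tue  2047: Sun/Wed  2048: Tue/Thu  2049: Wed/Sat  2050: Thu/Sun  2051: Fri/Mon  2052: Sun/Tue ✓  2053: Mon/Thu  …(7 more)…  2061: Thu/Sun  2062: Fri/Mon  2063: Sat/Tue  2064: Mon/Wed  2065: Tue/Fri  2066: Wed/Sat  2067: Thu/Sun  2068: Sat/Mon  2069: Sun/Wed  2070: Mon/Thu  2071: Tue/Fri  2072: Thu/Sat  2073: Fri/Mon  2074: Sat/Tue
Both conditions hold in: 2052 — 1.

1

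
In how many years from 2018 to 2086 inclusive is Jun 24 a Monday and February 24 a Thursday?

0

Check each year's weekday for Jun 24 and February 24:
  2018: Sun/Sat  2019: Mon/Sun  2020: Wed/Mon  2021: Thu/Wed  2022: Fri/Thu  2023: Sat/Fri  2024: Mon/Sat  2025: Tue/Mon  2026: Wed/Tue  2027: Thu/Wed  2028: Sat/Thu  2029: Sun/Sat  2030: Mon/Sun  2031: Tue/Mon  …(41 more)…  2073: Sat/Fri  2074: Sun/Sat  2075: Mon/Sun  2076: Wed/Mon  2077: Thu/Wed  2078: Fri/Thu  2079: Sat/Fri  2080: Mon/Sat  2081: Tue/Mon  2082: Wed/Tue  2083: Thu/Wed  2084: Sat/Thu  2085: Sun/Sat  2086: Mon/Sun
Both conditions hold in: no year — 0.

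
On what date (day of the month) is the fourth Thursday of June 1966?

June 1, 1966 is a Wednesday, so the first Thursday is the 2nd.
The fourth Thursday is 2 + 21 = 23.

23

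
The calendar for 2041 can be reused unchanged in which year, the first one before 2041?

Two years share a calendar iff Jan 1 falls on the same weekday and both are leap or both are common. 2041: Jan 1 is Tuesday, common year.
2040: Jan 1 Sunday, leap
2039: Jan 1 Saturday, common
2038: Jan 1 Friday, common
2037: Jan 1 Thursday, common
2036: Jan 1 Tuesday, leap
2035: Jan 1 Monday, common
2034: Jan 1 Sunday, common
2033: Jan 1 Saturday, common
2032: Jan 1 Thursday, leap
2031: Jan 1 Wednesday, common
2030: Jan 1 Tuesday, common
2030 matches on both conditions.

2030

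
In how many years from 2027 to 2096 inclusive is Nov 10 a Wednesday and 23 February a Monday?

3

Check each year's weekday for Nov 10 and 23 February:
  2027: Wed/Tue  2028: Fri/Wed  2029: Sat/Fri  2030: Sun/Sat  2031: Mon/Sun  2032: Wed/Mon ✓  2033: Thu/Wed  2034: Fri/Thu  2035: Sat/Fri  2036: Mon/Sat  2037: Tue/Mon  2038: Wed/Tue  2039: Thu/Wed  2040: Sat/Thu  …(42 more)…  2083: Wed/Tue  2084: Fri/Wed  2085: Sat/Fri  2086: Sun/Sat  2087: Mon/Sun  2088: Wed/Mon ✓  2089: Thu/Wed  2090: Fri/Thu  2091: Sat/Fri  2092: Mon/Sat  2093: Tue/Mon  2094: Wed/Tue  2095: Thu/Wed  2096: Sat/Thu
Both conditions hold in: 2032, 2060, 2088 — 3.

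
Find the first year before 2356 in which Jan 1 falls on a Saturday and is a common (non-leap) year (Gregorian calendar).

Jan 1 advances by 2 weekdays after a leap year and by 1 after a common year.
2356: Jan 1 is Sunday (leap).
2355: Saturday
2355 begins on a Saturday and is a common year.

2355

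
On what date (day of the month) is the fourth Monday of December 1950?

December 1, 1950 is a Friday, so the first Monday is the 4th.
The fourth Monday is 4 + 21 = 25.

25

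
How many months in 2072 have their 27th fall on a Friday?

Check the 27th of each month of 2072: Jan 27: Wed, Feb 27: Sat, Mar 27: Sun, Apr 27: Wed, May 27: Fri, Jun 27: Mon, Jul 27: Wed, Aug 27: Sat, Sep 27: Tue, Oct 27: Thu, Nov 27: Sun, Dec 27: Tue.
Friday occurs in May — 1 month.

1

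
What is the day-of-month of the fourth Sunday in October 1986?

26

October 1, 1986 is a Wednesday, so the first Sunday is the 5th.
The fourth Sunday is 5 + 21 = 26.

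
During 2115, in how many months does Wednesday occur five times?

A month of length L has five Wednesdays iff its first Wednesday is on day ≤ L−28 (so day 1–3 in a 31-day month, 1–2 in a 30-day month, day 1 in a leap February).
Checking each month of 2115: Jan starts Tue (31d) ✓; Feb starts Fri (28d); Mar starts Fri (31d); Apr starts Mon (30d); May starts Wed (31d) ✓; Jun starts Sat (30d); Jul starts Mon (31d) ✓; Aug starts Thu (31d); Sep starts Sun (30d); Oct starts Tue (31d) ✓; Nov starts Fri (30d); Dec starts Sun (31d).
Five-Wednesday months: January, May, July, October → 4.

4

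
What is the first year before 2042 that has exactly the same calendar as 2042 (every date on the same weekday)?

Two years share a calendar iff Jan 1 falls on the same weekday and both are leap or both are common. 2042: Jan 1 is Wednesday, common year.
2041: Jan 1 Tuesday, common
2040: Jan 1 Sunday, leap
2039: Jan 1 Saturday, common
2038: Jan 1 Friday, common
2037: Jan 1 Thursday, common
2036: Jan 1 Tuesday, leap
2035: Jan 1 Monday, common
2034: Jan 1 Sunday, common
2033: Jan 1 Saturday, common
2032: Jan 1 Thursday, leap
2031: Jan 1 Wednesday, common
2031 matches on both conditions.

2031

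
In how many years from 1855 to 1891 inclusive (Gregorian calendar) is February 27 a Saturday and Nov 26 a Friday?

Check each year's weekday for February 27 and Nov 26:
  1855: Tue/Mon  1856: Wed/Wed  1857: Fri/Thu  1858: Sat/Fri ✓  1859: Sun/Sat  1860: Mon/Mon  1861: Wed/Tue  1862: Thu/Wed  1863: Fri/Thu  1864: Sat/Sat  1865: Mon/Sun  1866: Tue/Mon  1867: Wed/Tue  1868: Thu/Thu  …(9 more)…  1878: Wed/Tue  1879: Thu/Wed  1880: Fri/Fri  1881: Sun/Sat  1882: Mon/Sun  1883: Tue/Mon  1884: Wed/Wed  1885: Fri/Thu  1886: Sat/Fri ✓  1887: Sun/Sat  1888: Mon/Mon  1889: Wed/Tue  1890: Thu/Wed  1891: Fri/Thu
Both conditions hold in: 1858, 1869, 1875, 1886 — 4.

4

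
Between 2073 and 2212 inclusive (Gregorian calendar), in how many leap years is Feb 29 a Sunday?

Leap years in 2073–2212: 33 of them.
Feb 29 weekday advances by 5 (mod 7) from one leap year to the next four years later (or differs when a century non-leap intervenes).
Leap-day weekdays: 2076:Sat 2080:Thu 2084:Tue 2088:Sun✓ 2092:Fri 2096:Wed 2104:Fri 2108:Wed 2112:Mon 2116:Sat 2120:Thu 2124:Tue 2128:Sun✓ …(7 more)… 2160:Fri 2164:Wed 2168:Mon 2172:Sat 2176:Thu 2180:Tue 2184:Sun✓ 2188:Fri 2192:Wed 2196:Mon 2204:Wed 2208:Mon 2212:Sat
Sunday: 2088, 2128, 2156, 2184 → 4.

4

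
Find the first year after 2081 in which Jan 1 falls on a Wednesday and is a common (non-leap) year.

Jan 1 advances by 2 weekdays after a leap year and by 1 after a common year.
2081: Jan 1 is Wednesday.
2082: Thursday
2083: Friday
2084: Saturday (leap)
2085: Monday
2086: Tuesday
2087: Wednesday
2087 begins on a Wednesday and is a common year.

2087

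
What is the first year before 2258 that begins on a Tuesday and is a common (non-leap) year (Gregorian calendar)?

Jan 1 advances by 2 weekdays after a leap year and by 1 after a common year.
2258: Jan 1 is Friday.
2257: Thursday
2256: Tuesday (leap)
2255: Monday
2254: Sunday
2253: Saturday
2252: Thursday (leap)
2251: Wednesday
2250: Tuesday
2250 begins on a Tuesday and is a common year.

2250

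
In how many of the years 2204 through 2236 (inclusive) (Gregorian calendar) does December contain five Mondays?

December has 31 days; it has five Mondays when Monday falls among the first (month-length − 28) days — i.e. when December 1 is one of Monday/Sunday/Saturday.
December 1 by year: 2204:Sat✓ 2205:Sun✓ 2206:Mon✓ 2207:Tue 2208:Thu 2209:Fri 2210:Sat✓ 2211:Sun✓ 2212:Tue 2213:Wed 2214:Thu 2215:Fri 2216:Sun✓ 2217:Mon✓ 2218:Tue …(3 more)… 2222:Sun✓ 2223:Mon✓ 2224:Wed 2225:Thu 2226:Fri 2227:Sat✓ 2228:Mon✓ 2229:Tue 2230:Wed 2231:Thu 2232:Sat✓ 2233:Sun✓ 2234:Mon✓ 2235:Tue 2236:Thu
Years with five Mondays: 2204, 2205, 2206, 2210, 2211, 2216, 2217, 2221, 2222, 2223, 2227, 2228, 2232, 2233, 2234 → 15.

15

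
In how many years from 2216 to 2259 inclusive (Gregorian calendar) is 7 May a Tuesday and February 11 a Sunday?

Check each year's weekday for 7 May and February 11:
  2216: Tue/Sun ✓  2217: Wed/Tue  2218: Thu/Wed  2219: Fri/Thu  2220: Sun/Fri  2221: Mon/Sun  2222: Tue/Mon  2223: Wed/Tue  2224: Fri/Wed  2225: Sat/Fri  2226: Sun/Sat  2227: Mon/Sun  2228: Wed/Mon  2229: Thu/Wed  …(16 more)…  2246: Thu/Wed  2247: Fri/Thu  2248: Sun/Fri  2249: Mon/Sun  2250: Tue/Mon  2251: Wed/Tue  2252: Fri/Wed  2253: Sat/Fri  2254: Sun/Sat  2255: Mon/Sun  2256: Wed/Mon  2257: Thu/Wed  2258: Fri/Thu  2259: Sat/Fri
Both conditions hold in: 2216, 2244 — 2.

2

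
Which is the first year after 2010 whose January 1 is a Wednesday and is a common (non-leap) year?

Jan 1 advances by 2 weekdays after a leap year and by 1 after a common year.
2010: Jan 1 is Friday.
2011: Saturday
2012: Sunday (leap)
2013: Tuesday
2014: Wednesday
2014 begins on a Wednesday and is a common year.

2014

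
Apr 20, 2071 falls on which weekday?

January 1, 2071 is a Thursday.
April 20 is day 110 of the year, i.e. 109 days after Jan 1.
109 mod 7 = 4, so advance 4 weekdays from Thursday: Monday.

Monday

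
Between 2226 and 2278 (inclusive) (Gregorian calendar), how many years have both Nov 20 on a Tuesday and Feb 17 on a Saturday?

6

Check each year's weekday for Nov 20 and Feb 17:
  2226: Mon/Fri  2227: Tue/Sat ✓  2228: Thu/Sun  2229: Fri/Tue  2230: Sat/Wed  2231: Sun/Thu  2232: Tue/Fri  2233: Wed/Sun  2234: Thu/Mon  2235: Fri/Tue  2236: Sun/Wed  2237: Mon/Fri  2238: Tue/Sat ✓  2239: Wed/Sun  …(25 more)…  2265: Mon/Fri  2266: Tue/Sat ✓  2267: Wed/Sun  2268: Fri/Mon  2269: Sat/Wed  2270: Sun/Thu  2271: Mon/Fri  2272: Wed/Sat  2273: Thu/Mon  2274: Fri/Tue  2275: Sat/Wed  2276: Mon/Thu  2277: Tue/Sat ✓  2278: Wed/Sun
Both conditions hold in: 2227, 2238, 2249, 2255, 2266, 2277 — 6.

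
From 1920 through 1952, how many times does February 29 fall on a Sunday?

Leap years in 1920–1952: 9 of them.
Feb 29 weekday advances by 5 (mod 7) from one leap year to the next four years later (or differs when a century non-leap intervenes).
Leap-day weekdays: 1920:Sun✓ 1924:Fri 1928:Wed 1932:Mon 1936:Sat 1940:Thu 1944:Tue 1948:Sun✓ 1952:Fri
Sunday: 1920, 1948 → 2.

2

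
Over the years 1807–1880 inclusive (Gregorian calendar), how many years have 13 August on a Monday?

Track 13 August's weekday year by year (advancing +1, or +2 across a Feb 29):
  1807: Thu  1808: Sat (+2)  1809: Sun (+1)  1810: Mon (+1) ✓  1811: Tue (+1)
  1812: Thu (+2)  1813: Fri (+1)  1814: Sat (+1)  1815: Sun (+1)  1816: Tue (+2)
  1817: Wed (+1)  1818: Thu (+1)  1819: Fri (+1)  1820: Sun (+2)  … (46 more years) …
  1867: Tue (+1)  1868: Thu (+2)  1869: Fri (+1)  1870: Sat (+1)  1871: Sun (+1)
  1872: Tue (+2)  1873: Wed (+1)  1874: Thu (+1)  1875: Fri (+1)  1876: Sun (+2)
  1877: Mon (+1) ✓  1878: Tue (+1)  1879: Wed (+1)  1880: Fri (+2)
Monday years: 1810, 1821, 1827, 1832, 1838, 1849, 1855, 1860, 1866, 1877 — 10 in total.

10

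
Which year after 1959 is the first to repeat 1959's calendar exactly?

1970

Two years share a calendar iff Jan 1 falls on the same weekday and both are leap or both are common. 1959: Jan 1 is Thursday, common year.
1960: Jan 1 Friday, leap
1961: Jan 1 Sunday, common
1962: Jan 1 Monday, common
1963: Jan 1 Tuesday, common
1964: Jan 1 Wednesday, leap
1965: Jan 1 Friday, common
1966: Jan 1 Saturday, common
1967: Jan 1 Sunday, common
1968: Jan 1 Monday, leap
1969: Jan 1 Wednesday, common
1970: Jan 1 Thursday, common
1970 matches on both conditions.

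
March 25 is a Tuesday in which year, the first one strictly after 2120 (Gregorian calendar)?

From one year to the next, a fixed date's weekday advances by 1, or by 2 when a Feb 29 lies between the two dates.
2120: March 25 is Monday.
2121: Tuesday (+1)
March 25 falls on a Tuesday in 2121.

2121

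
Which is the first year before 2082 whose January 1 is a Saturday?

Jan 1 advances by 2 weekdays after a leap year and by 1 after a common year.
2082: Jan 1 is Thursday.
2081: Wednesday
2080: Monday (leap)
2079: Sunday
2078: Saturday
2078 begins on a Saturday

2078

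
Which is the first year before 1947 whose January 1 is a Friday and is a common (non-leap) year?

Jan 1 advances by 2 weekdays after a leap year and by 1 after a common year.
1947: Jan 1 is Wednesday.
1946: Tuesday
1945: Monday
1944: Saturday (leap)
1943: Friday
1943 begins on a Friday and is a common year.

1943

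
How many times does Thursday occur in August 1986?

4

August 1986 has 31 days and begins on Friday.
The first Thursday is August 7.
Thursdays fall on 7, 14, 21, 28 — that's 4.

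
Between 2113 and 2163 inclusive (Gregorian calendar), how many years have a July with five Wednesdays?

21

July has 31 days; it has five Wednesdays when Wednesday falls among the first (month-length − 28) days — i.e. when July 1 is one of Wednesday/Tuesday/Monday.
July 1 by year: 2113:Sat 2114:Sun 2115:Mon✓ 2116:Wed✓ 2117:Thu 2118:Fri 2119:Sat 2120:Mon✓ 2121:Tue✓ 2122:Wed✓ 2123:Thu 2124:Sat 2125:Sun 2126:Mon✓ 2127:Tue✓ …(21 more)… 2149:Tue✓ 2150:Wed✓ 2151:Thu 2152:Sat 2153:Sun 2154:Mon✓ 2155:Tue✓ 2156:Thu 2157:Fri 2158:Sat 2159:Sun 2160:Tue✓ 2161:Wed✓ 2162:Thu 2163:Fri
Years with five Wednesdays: 2115, 2116, 2120, 2121, 2122, 2126, 2127, 2132, 2133, 2137, 2138, 2139, 2143, 2144, 2148, 2149, 2150, 2154, 2155, 2160, 2161 → 21.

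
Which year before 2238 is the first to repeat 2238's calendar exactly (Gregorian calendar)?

2227

Two years share a calendar iff Jan 1 falls on the same weekday and both are leap or both are common. 2238: Jan 1 is Monday, common year.
2237: Jan 1 Sunday, common
2236: Jan 1 Friday, leap
2235: Jan 1 Thursday, common
2234: Jan 1 Wednesday, common
2233: Jan 1 Tuesday, common
2232: Jan 1 Sunday, leap
2231: Jan 1 Saturday, common
2230: Jan 1 Friday, common
2229: Jan 1 Thursday, common
2228: Jan 1 Tuesday, leap
2227: Jan 1 Monday, common
2227 matches on both conditions.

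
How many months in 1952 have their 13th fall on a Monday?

1

Check the 13th of each month of 1952: Jan 13: Sun, Feb 13: Wed, Mar 13: Thu, Apr 13: Sun, May 13: Tue, Jun 13: Fri, Jul 13: Sun, Aug 13: Wed, Sep 13: Sat, Oct 13: Mon, Nov 13: Thu, Dec 13: Sat.
Monday occurs in October — 1 month.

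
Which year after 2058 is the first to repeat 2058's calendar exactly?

Two years share a calendar iff Jan 1 falls on the same weekday and both are leap or both are common. 2058: Jan 1 is Tuesday, common year.
2059: Jan 1 Wednesday, common
2060: Jan 1 Thursday, leap
2061: Jan 1 Saturday, common
2062: Jan 1 Sunday, common
2063: Jan 1 Monday, common
2064: Jan 1 Tuesday, leap
2065: Jan 1 Thursday, common
2066: Jan 1 Friday, common
2067: Jan 1 Saturday, common
2068: Jan 1 Sunday, leap
2069: Jan 1 Tuesday, common
2069 matches on both conditions.

2069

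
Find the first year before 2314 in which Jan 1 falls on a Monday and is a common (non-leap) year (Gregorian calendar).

2306

Jan 1 advances by 2 weekdays after a leap year and by 1 after a common year.
2314: Jan 1 is Thursday.
2313: Wednesday
2312: Monday (leap)
2311: Sunday
2310: Saturday
2309: Friday
2308: Wednesday (leap)
2307: Tuesday
2306: Monday
2306 begins on a Monday and is a common year.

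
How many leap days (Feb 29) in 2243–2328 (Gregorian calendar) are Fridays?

3

Leap years in 2243–2328: 21 of them.
Feb 29 weekday advances by 5 (mod 7) from one leap year to the next four years later (or differs when a century non-leap intervenes).
Leap-day weekdays: 2244:Thu 2248:Tue 2252:Sun 2256:Fri✓ 2260:Wed 2264:Mon 2268:Sat 2272:Thu 2276:Tue 2280:Sun 2284:Fri✓ 2288:Wed 2292:Mon 2296:Sat 2304:Mon 2308:Sat 2312:Thu 2316:Tue 2320:Sun 2324:Fri✓ 2328:Wed
Friday: 2256, 2284, 2324 → 3.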